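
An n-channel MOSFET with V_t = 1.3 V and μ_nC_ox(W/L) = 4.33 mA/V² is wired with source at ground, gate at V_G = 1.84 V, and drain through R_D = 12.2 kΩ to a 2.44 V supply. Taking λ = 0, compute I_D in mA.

V_GS = V_G = 1.84 V, so V_ov = 1.84 − 1.3 = 0.54 V.
Assume saturation: I_D = ½ k_n V_ov² = 0.5 × 4.33 × 0.54² = 0.631 mA, giving V_DS = V_DD − I_D R_D = 2.44 − 0.631 × 12.2 = -5.26 V.
But -5.26 V < V_ov = 0.54 V, so the device is actually in triode.
In triode I_D = k_n[V_ov V_DS − ½ V_DS²] and I_D = (V_DD − V_DS)/R_D. Equating: 26.4 V_DS² − 29.53 V_DS + 2.44 = 0, giving V_DS = 0.0899 V (the root below V_ov).
I_D = (2.44 − 0.0899) / 12.2 = 0.193 mA.

I_D = 0.193 mA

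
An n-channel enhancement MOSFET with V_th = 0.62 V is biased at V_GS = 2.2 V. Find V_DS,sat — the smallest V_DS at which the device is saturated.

V_DS,sat = 1.58 V

The boundary between triode and saturation is V_DS = V_GS − V_th = V_ov.
V_ov = 2.2 − 0.62 = 1.58 V.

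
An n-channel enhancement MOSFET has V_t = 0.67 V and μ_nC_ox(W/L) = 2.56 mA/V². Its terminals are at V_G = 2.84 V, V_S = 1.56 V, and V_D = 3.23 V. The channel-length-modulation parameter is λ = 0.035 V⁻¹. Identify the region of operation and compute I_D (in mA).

V_GS = V_G − V_S = 2.84 − 1.56 = 1.28 V; V_DS = V_D − V_S = 3.23 − 1.56 = 1.67 V.
V_ov = V_GS − V_t = 1.28 − 0.67 = 0.61 V.
Since V_DS = 1.67 V ≥ V_ov = 0.61 V, the device is in saturation.
I_D = ½ k_n V_ov² (1 + λ V_DS) = 0.5 × 2.56 × 0.61² × (1 + 0.035 × 1.67) = 0.504 mA.

Saturation; I_D = 0.504 mA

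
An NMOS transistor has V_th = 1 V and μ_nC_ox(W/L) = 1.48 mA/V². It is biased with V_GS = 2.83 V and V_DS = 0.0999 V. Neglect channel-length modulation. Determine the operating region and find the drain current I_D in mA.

Triode; I_D = 0.263 mA

V_ov = V_GS − V_th = 2.83 − 1 = 1.83 V.
Since V_DS = 0.0999 V < V_ov = 1.83 V, the device is in the triode region.
I_D = k_n [V_ov · V_DS − ½ V_DS²] = 1.48 × [1.83 × 0.0999 − 0.5 × 0.0999²] = 0.263 mA.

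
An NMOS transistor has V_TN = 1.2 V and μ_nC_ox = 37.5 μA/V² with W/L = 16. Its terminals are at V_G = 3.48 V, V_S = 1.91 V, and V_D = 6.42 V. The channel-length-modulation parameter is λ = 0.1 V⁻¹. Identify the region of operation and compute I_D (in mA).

V_GS = V_G − V_S = 3.48 − 1.91 = 1.57 V; V_DS = V_D − V_S = 6.42 − 1.91 = 4.51 V.
k_n = μ_nC_ox · (W/L) = 0.6 mA/V².
V_ov = V_GS − V_TN = 1.57 − 1.2 = 0.37 V.
Since V_DS = 4.51 V ≥ V_ov = 0.37 V, the device is in saturation.
I_D = ½ k_n V_ov² (1 + λ V_DS) = 0.5 × 0.6 × 0.37² × (1 + 0.1 × 4.51) = 0.0596 mA.

Saturation; I_D = 0.0596 mA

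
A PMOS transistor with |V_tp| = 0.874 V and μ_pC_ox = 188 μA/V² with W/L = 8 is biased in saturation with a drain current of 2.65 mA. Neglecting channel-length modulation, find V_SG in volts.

V_SG = 2.75 V

k_p = μ_pC_ox · (W/L) = 1.504 mA/V².
In saturation I_D = ½ k_p (V_SG − |V_tp|)², so V_SG − |V_tp| = √(2 I_D / k_p) = √(2 × 2.65 / 1.504) = 1.88 V.
V_SG = 0.874 + 1.88 = 2.75 V.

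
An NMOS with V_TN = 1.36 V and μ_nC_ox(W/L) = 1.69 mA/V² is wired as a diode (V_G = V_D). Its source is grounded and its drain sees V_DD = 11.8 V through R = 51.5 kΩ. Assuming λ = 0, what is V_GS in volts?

V_GS = 1.84 V

With gate tied to drain, V_GS = V_DS ≥ V_GS − V_TN, so the device is in saturation.
KCL at the drain: ½ k_n (V_GS − V_TN)² = (V_DD − V_GS)/R.
Let x = V_GS − 1.36. Then 43.5 x² + x − 10.44 = 0, giving x = 0.478 V (positive root), so V_GS = 1.84 V.
I_D = (V_DD − V_GS)/R = (11.8 − 1.84) / 51.5 = 0.193 mA.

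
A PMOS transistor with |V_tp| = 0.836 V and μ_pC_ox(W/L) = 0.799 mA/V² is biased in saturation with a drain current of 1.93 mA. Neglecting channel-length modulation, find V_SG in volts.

V_SG = 3.03 V

In saturation I_D = ½ k_p (V_SG − |V_tp|)², so V_SG − |V_tp| = √(2 I_D / k_p) = √(2 × 1.93 / 0.799) = 2.2 V.
V_SG = 0.836 + 2.2 = 3.03 V.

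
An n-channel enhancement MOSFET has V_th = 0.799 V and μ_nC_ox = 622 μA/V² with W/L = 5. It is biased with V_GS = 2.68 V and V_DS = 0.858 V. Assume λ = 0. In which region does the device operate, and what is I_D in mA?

k_n = μ_nC_ox · (W/L) = 3.11 mA/V².
V_ov = V_GS − V_th = 2.68 − 0.799 = 1.88 V.
Since V_DS = 0.858 V < V_ov = 1.88 V, the device is in the triode region.
I_D = k_n [V_ov · V_DS − ½ V_DS²] = 3.11 × [1.88 × 0.858 − 0.5 × 0.858²] = 3.87 mA.

Triode; I_D = 3.87 mA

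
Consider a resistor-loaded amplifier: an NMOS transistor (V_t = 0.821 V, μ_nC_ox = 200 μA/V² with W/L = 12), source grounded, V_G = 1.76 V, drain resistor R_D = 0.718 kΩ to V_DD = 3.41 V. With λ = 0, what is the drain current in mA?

I_D = 1.06 mA

V_GS = V_G = 1.76 V, so V_ov = 1.76 − 0.821 = 0.939 V.
k_n = μ_nC_ox · (W/L) = 2.4 mA/V².
Assume saturation: I_D = ½ k_n V_ov² = 0.5 × 2.4 × 0.939² = 1.06 mA, giving V_DS = V_DD − I_D R_D = 3.41 − 1.06 × 0.718 = 2.65 V.
V_DS = 2.65 V ≥ V_ov = 0.939 V, confirming saturation.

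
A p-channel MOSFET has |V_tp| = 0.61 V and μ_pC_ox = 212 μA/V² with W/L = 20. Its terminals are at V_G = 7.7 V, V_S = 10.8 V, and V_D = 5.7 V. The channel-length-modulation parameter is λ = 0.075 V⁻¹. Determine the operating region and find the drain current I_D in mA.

Saturation; I_D = 18.2 mA

V_SG = V_S − V_G = 10.8 − 7.7 = 3.1 V; V_SD = V_S − V_D = 10.8 − 5.7 = 5.1 V.
k_p = μ_pC_ox · (W/L) = 4.24 mA/V².
V_ov = V_SG − |V_tp| = 3.1 − 0.61 = 2.49 V.
Since V_SD = 5.1 V ≥ V_ov = 2.49 V, the device is in saturation.
I_D = ½ k_p V_ov² (1 + λ V_SD) = 0.5 × 4.24 × 2.49² × (1 + 0.075 × 5.1) = 18.2 mA.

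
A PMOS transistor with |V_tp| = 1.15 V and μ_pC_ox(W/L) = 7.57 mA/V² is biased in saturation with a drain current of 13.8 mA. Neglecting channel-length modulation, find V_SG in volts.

In saturation I_D = ½ k_p (V_SG − |V_tp|)², so V_SG − |V_tp| = √(2 I_D / k_p) = √(2 × 13.8 / 7.57) = 1.91 V.
V_SG = 1.15 + 1.91 = 3.06 V.

V_SG = 3.06 V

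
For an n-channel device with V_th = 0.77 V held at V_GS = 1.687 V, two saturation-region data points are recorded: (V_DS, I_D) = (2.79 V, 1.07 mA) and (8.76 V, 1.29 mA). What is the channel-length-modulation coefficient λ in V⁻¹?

λ = 0.0381 V⁻¹

With V_GS fixed, I_D ∝ (1 + λ V_DS) in saturation, so I_D2/I_D1 = (1 + λ V_DS2)/(1 + λ V_DS1).
1.29/1.07 = 1.206 = (1 + 8.76 λ)/(1 + 2.79 λ).
Solving: λ (I_D1 V_DS2 − I_D2 V_DS1) = I_D2 − I_D1, so λ = (1.29 − 1.07) / (1.07 × 8.76 − 1.29 × 2.79) = 0.22 / 5.77 = 0.0381 V⁻¹.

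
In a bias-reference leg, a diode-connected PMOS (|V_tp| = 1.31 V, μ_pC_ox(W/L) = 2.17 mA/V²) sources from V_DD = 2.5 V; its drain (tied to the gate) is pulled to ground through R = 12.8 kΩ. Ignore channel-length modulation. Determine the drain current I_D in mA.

With gate tied to drain, V_SG = V_SD ≥ V_SG − |V_tp|, so the device is in saturation.
KCL at the drain: ½ k_p (V_SG − |V_tp|)² = (V_DD − V_SG)/R.
Let x = V_SG − 1.31. Then 13.9 x² + x − 1.19 = 0, giving x = 0.259 V (positive root), so V_SG = 1.57 V.
I_D = (V_DD − V_SG)/R = (2.5 − 1.57) / 12.8 = 0.0727 mA.

I_D = 0.0727 mA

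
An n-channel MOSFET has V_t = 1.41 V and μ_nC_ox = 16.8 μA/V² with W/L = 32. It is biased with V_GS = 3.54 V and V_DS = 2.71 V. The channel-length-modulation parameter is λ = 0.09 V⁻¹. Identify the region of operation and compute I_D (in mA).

k_n = μ_nC_ox · (W/L) = 0.5376 mA/V².
V_ov = V_GS − V_t = 3.54 − 1.41 = 2.13 V.
Since V_DS = 2.71 V ≥ V_ov = 2.13 V, the device is in saturation.
I_D = ½ k_n V_ov² (1 + λ V_DS) = 0.5 × 0.5376 × 2.13² × (1 + 0.09 × 2.71) = 1.52 mA.

Saturation; I_D = 1.52 mA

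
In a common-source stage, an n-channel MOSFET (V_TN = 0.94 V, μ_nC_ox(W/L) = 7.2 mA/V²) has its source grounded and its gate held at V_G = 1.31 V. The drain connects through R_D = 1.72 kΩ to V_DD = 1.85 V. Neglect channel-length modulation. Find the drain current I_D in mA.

I_D = 0.493 mA

V_GS = V_G = 1.31 V, so V_ov = 1.31 − 0.94 = 0.37 V.
Assume saturation: I_D = ½ k_n V_ov² = 0.5 × 7.2 × 0.37² = 0.493 mA, giving V_DS = V_DD − I_D R_D = 1.85 − 0.493 × 1.72 = 1 V.
V_DS = 1 V ≥ V_ov = 0.37 V, confirming saturation.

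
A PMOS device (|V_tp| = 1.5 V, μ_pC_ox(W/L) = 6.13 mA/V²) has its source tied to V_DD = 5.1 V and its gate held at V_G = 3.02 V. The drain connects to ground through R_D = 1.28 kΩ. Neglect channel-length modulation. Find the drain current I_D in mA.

V_SG = V_DD − V_G = 5.1 − 3.02 = 2.08 V, so V_ov = 2.08 − 1.5 = 0.58 V.
Assume saturation: I_D = ½ k_p V_ov² = 0.5 × 6.13 × 0.58² = 1.03 mA, giving V_SD = V_DD − I_D R_D = 5.1 − 1.03 × 1.28 = 3.78 V.
V_SD = 3.78 V ≥ V_ov = 0.58 V, confirming saturation.

I_D = 1.03 mA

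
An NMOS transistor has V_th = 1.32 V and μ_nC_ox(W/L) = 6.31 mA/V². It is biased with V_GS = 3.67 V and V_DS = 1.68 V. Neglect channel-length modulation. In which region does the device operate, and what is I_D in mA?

V_ov = V_GS − V_th = 3.67 − 1.32 = 2.35 V.
Since V_DS = 1.68 V < V_ov = 2.35 V, the device is in the triode region.
I_D = k_n [V_ov · V_DS − ½ V_DS²] = 6.31 × [2.35 × 1.68 − 0.5 × 1.68²] = 16 mA.

Triode; I_D = 16.0 mA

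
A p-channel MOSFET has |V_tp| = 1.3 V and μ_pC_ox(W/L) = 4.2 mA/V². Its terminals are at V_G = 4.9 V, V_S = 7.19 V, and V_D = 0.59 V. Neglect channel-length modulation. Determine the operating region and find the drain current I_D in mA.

Saturation; I_D = 2.06 mA

V_SG = V_S − V_G = 7.19 − 4.9 = 2.29 V; V_SD = V_S − V_D = 7.19 − 0.59 = 6.6 V.
V_ov = V_SG − |V_tp| = 2.29 − 1.3 = 0.99 V.
Since V_SD = 6.6 V ≥ V_ov = 0.99 V, the device is in saturation.
I_D = ½ k_p V_ov² = 0.5 × 4.2 × 0.99² = 2.06 mA.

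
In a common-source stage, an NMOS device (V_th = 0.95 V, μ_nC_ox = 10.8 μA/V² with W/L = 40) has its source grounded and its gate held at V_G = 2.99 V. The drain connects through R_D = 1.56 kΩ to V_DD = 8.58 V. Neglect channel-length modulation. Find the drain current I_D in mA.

V_GS = V_G = 2.99 V, so V_ov = 2.99 − 0.95 = 2.04 V.
k_n = μ_nC_ox · (W/L) = 0.432 mA/V².
Assume saturation: I_D = ½ k_n V_ov² = 0.5 × 0.432 × 2.04² = 0.899 mA, giving V_DS = V_DD − I_D R_D = 8.58 − 0.899 × 1.56 = 7.18 V.
V_DS = 7.18 V ≥ V_ov = 2.04 V, confirming saturation.

I_D = 0.899 mA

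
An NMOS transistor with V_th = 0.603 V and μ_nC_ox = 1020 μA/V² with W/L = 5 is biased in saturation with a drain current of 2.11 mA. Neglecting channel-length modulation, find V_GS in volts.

V_GS = 1.51 V

k_n = μ_nC_ox · (W/L) = 5.1 mA/V².
In saturation I_D = ½ k_n (V_GS − V_th)², so V_GS − V_th = √(2 I_D / k_n) = √(2 × 2.11 / 5.1) = 0.91 V.
V_GS = 0.603 + 0.91 = 1.51 V.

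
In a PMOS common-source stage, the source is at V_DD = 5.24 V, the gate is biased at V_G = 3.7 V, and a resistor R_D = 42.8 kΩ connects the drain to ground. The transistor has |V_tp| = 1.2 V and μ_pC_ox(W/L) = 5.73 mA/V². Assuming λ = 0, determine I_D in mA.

I_D = 0.121 mA

V_SG = V_DD − V_G = 5.24 − 3.7 = 1.54 V, so V_ov = 1.54 − 1.2 = 0.34 V.
Assume saturation: I_D = ½ k_p V_ov² = 0.5 × 5.73 × 0.34² = 0.331 mA, giving V_SD = V_DD − I_D R_D = 5.24 − 0.331 × 42.8 = -8.94 V.
But -8.94 V < V_ov = 0.34 V, so the device is actually in triode.
In triode I_D = k_p[V_ov V_SD − ½ V_SD²] and I_D = (V_DD − V_SD)/R_D. Equating: 123 V_SD² − 84.38 V_SD + 5.24 = 0, giving V_SD = 0.069 V (the root below V_ov).
I_D = (5.24 − 0.069) / 42.8 = 0.121 mA.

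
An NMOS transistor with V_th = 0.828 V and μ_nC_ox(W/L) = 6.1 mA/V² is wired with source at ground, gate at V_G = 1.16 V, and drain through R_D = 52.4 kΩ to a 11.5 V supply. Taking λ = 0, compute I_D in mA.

I_D = 0.217 mA

V_GS = V_G = 1.16 V, so V_ov = 1.16 − 0.828 = 0.332 V.
Assume saturation: I_D = ½ k_n V_ov² = 0.5 × 6.1 × 0.332² = 0.336 mA, giving V_DS = V_DD − I_D R_D = 11.5 − 0.336 × 52.4 = -6.12 V.
But -6.12 V < V_ov = 0.332 V, so the device is actually in triode.
In triode I_D = k_n[V_ov V_DS − ½ V_DS²] and I_D = (V_DD − V_DS)/R_D. Equating: 160 V_DS² − 107.1 V_DS + 11.5 = 0, giving V_DS = 0.134 V (the root below V_ov).
I_D = (11.5 − 0.134) / 52.4 = 0.217 mA.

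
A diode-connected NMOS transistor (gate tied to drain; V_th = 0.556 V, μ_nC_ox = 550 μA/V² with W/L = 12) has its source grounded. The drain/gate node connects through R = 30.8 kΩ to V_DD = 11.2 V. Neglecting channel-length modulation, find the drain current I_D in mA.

With gate tied to drain, V_GS = V_DS ≥ V_GS − V_th, so the device is in saturation.
k_n = μ_nC_ox · (W/L) = 6.6 mA/V².
KCL at the drain: ½ k_n (V_GS − V_th)² = (V_DD − V_GS)/R.
Let x = V_GS − 0.556. Then 102 x² + x − 10.64 = 0, giving x = 0.319 V (positive root), so V_GS = 0.875 V.
I_D = (V_DD − V_GS)/R = (11.2 − 0.875) / 30.8 = 0.335 mA.

I_D = 0.335 mA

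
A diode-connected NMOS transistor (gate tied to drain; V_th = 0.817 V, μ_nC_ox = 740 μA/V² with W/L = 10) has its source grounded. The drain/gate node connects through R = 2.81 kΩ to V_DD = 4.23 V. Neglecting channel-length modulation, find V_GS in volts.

With gate tied to drain, V_GS = V_DS ≥ V_GS − V_th, so the device is in saturation.
k_n = μ_nC_ox · (W/L) = 7.4 mA/V².
KCL at the drain: ½ k_n (V_GS − V_th)² = (V_DD − V_GS)/R.
Let x = V_GS − 0.817. Then 10.4 x² + x − 3.413 = 0, giving x = 0.527 V (positive root), so V_GS = 1.34 V.
I_D = (V_DD − V_GS)/R = (4.23 − 1.34) / 2.81 = 1.03 mA.

V_GS = 1.34 V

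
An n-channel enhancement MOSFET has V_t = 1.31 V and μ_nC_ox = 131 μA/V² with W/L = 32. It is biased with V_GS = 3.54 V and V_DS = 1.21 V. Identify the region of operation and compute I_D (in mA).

k_n = μ_nC_ox · (W/L) = 4.192 mA/V².
V_ov = V_GS − V_t = 3.54 − 1.31 = 2.23 V.
Since V_DS = 1.21 V < V_ov = 2.23 V, the device is in the triode region.
I_D = k_n [V_ov · V_DS − ½ V_DS²] = 4.192 × [2.23 × 1.21 − 0.5 × 1.21²] = 8.24 mA.

Triode; I_D = 8.24 mA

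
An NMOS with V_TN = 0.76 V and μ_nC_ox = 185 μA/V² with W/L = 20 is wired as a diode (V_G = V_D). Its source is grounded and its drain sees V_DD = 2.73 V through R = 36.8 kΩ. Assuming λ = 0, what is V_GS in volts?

V_GS = 0.923 V

With gate tied to drain, V_GS = V_DS ≥ V_GS − V_TN, so the device is in saturation.
k_n = μ_nC_ox · (W/L) = 3.7 mA/V².
KCL at the drain: ½ k_n (V_GS − V_TN)² = (V_DD − V_GS)/R.
Let x = V_GS − 0.76. Then 68.1 x² + x − 1.97 = 0, giving x = 0.163 V (positive root), so V_GS = 0.923 V.
I_D = (V_DD − V_GS)/R = (2.73 − 0.923) / 36.8 = 0.0491 mA.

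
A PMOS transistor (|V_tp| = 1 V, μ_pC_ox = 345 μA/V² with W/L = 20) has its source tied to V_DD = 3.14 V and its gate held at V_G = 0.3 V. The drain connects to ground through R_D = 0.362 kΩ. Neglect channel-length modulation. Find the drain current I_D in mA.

V_SG = V_DD − V_G = 3.14 − 0.3 = 2.84 V, so V_ov = 2.84 − 1 = 1.84 V.
k_p = μ_pC_ox · (W/L) = 6.9 mA/V².
Assume saturation: I_D = ½ k_p V_ov² = 0.5 × 6.9 × 1.84² = 11.7 mA, giving V_SD = V_DD − I_D R_D = 3.14 − 11.7 × 0.362 = -1.09 V.
But -1.09 V < V_ov = 1.84 V, so the device is actually in triode.
In triode I_D = k_p[V_ov V_SD − ½ V_SD²] and I_D = (V_DD − V_SD)/R_D. Equating: 1.25 V_SD² − 5.596 V_SD + 3.14 = 0, giving V_SD = 0.658 V (the root below V_ov).
I_D = (3.14 − 0.658) / 0.362 = 6.86 mA.

I_D = 6.86 mA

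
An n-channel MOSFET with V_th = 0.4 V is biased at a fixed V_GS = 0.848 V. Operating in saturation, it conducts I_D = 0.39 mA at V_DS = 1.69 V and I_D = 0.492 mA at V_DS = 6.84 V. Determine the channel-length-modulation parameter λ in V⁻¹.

With V_GS fixed, I_D ∝ (1 + λ V_DS) in saturation, so I_D2/I_D1 = (1 + λ V_DS2)/(1 + λ V_DS1).
0.492/0.39 = 1.262 = (1 + 6.84 λ)/(1 + 1.69 λ).
Solving: λ (I_D1 V_DS2 − I_D2 V_DS1) = I_D2 − I_D1, so λ = (0.492 − 0.39) / (0.39 × 6.84 − 0.492 × 1.69) = 0.102 / 1.84 = 0.0556 V⁻¹.

λ = 0.0556 V⁻¹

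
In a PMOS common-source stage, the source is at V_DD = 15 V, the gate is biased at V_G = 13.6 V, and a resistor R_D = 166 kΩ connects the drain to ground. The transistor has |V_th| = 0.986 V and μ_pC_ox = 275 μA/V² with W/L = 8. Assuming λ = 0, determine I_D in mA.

I_D = 0.0897 mA

V_SG = V_DD − V_G = 15 − 13.6 = 1.4 V, so V_ov = 1.4 − 0.986 = 0.414 V.
k_p = μ_pC_ox · (W/L) = 2.2 mA/V².
Assume saturation: I_D = ½ k_p V_ov² = 0.5 × 2.2 × 0.414² = 0.189 mA, giving V_SD = V_DD − I_D R_D = 15 − 0.189 × 166 = -16.3 V.
But -16.3 V < V_ov = 0.414 V, so the device is actually in triode.
In triode I_D = k_p[V_ov V_SD − ½ V_SD²] and I_D = (V_DD − V_SD)/R_D. Equating: 183 V_SD² − 152.2 V_SD + 15 = 0, giving V_SD = 0.114 V (the root below V_ov).
I_D = (15 − 0.114) / 166 = 0.0897 mA.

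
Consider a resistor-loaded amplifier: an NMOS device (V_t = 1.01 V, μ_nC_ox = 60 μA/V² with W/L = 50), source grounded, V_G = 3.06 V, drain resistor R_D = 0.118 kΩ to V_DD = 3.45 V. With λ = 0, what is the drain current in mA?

I_D = 6.30 mA

V_GS = V_G = 3.06 V, so V_ov = 3.06 − 1.01 = 2.05 V.
k_n = μ_nC_ox · (W/L) = 3 mA/V².
Assume saturation: I_D = ½ k_n V_ov² = 0.5 × 3 × 2.05² = 6.3 mA, giving V_DS = V_DD − I_D R_D = 3.45 − 6.3 × 0.118 = 2.71 V.
V_DS = 2.71 V ≥ V_ov = 2.05 V, confirming saturation.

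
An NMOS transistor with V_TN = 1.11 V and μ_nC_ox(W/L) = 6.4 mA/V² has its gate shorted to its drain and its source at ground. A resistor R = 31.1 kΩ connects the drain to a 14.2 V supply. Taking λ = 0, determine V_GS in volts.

V_GS = 1.47 V

With gate tied to drain, V_GS = V_DS ≥ V_GS − V_TN, so the device is in saturation.
KCL at the drain: ½ k_n (V_GS − V_TN)² = (V_DD − V_GS)/R.
Let x = V_GS − 1.11. Then 99.5 x² + x − 13.09 = 0, giving x = 0.358 V (positive root), so V_GS = 1.47 V.
I_D = (V_DD − V_GS)/R = (14.2 − 1.47) / 31.1 = 0.409 mA.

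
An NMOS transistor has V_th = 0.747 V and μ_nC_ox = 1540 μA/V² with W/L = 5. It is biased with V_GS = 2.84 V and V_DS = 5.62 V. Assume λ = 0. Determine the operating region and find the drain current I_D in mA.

k_n = μ_nC_ox · (W/L) = 7.7 mA/V².
V_ov = V_GS − V_th = 2.84 − 0.747 = 2.09 V.
Since V_DS = 5.62 V ≥ V_ov = 2.09 V, the device is in saturation.
I_D = ½ k_n V_ov² = 0.5 × 7.7 × 2.09² = 16.9 mA.

Saturation; I_D = 16.9 mA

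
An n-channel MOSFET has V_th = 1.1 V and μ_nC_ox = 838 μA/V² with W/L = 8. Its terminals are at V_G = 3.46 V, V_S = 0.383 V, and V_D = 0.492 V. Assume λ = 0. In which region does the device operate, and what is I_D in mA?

Triode; I_D = 1.40 mA

V_GS = V_G − V_S = 3.46 − 0.383 = 3.08 V; V_DS = V_D − V_S = 0.492 − 0.383 = 0.109 V.
k_n = μ_nC_ox · (W/L) = 6.704 mA/V².
V_ov = V_GS − V_th = 3.08 − 1.1 = 1.98 V.
Since V_DS = 0.109 V < V_ov = 1.98 V, the device is in the triode region.
I_D = k_n [V_ov · V_DS − ½ V_DS²] = 6.704 × [1.98 × 0.109 − 0.5 × 0.109²] = 1.4 mA.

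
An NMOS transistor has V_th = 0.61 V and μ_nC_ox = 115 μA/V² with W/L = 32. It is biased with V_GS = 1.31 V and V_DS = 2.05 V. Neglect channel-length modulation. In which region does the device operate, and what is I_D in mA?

Saturation; I_D = 0.902 mA

k_n = μ_nC_ox · (W/L) = 3.68 mA/V².
V_ov = V_GS − V_th = 1.31 − 0.61 = 0.7 V.
Since V_DS = 2.05 V ≥ V_ov = 0.7 V, the device is in saturation.
I_D = ½ k_n V_ov² = 0.5 × 3.68 × 0.7² = 0.902 mA.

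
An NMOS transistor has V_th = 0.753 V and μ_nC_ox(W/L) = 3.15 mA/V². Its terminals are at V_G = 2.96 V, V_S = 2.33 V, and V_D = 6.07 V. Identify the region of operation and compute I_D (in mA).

V_GS = V_G − V_S = 2.96 − 2.33 = 0.63 V; V_DS = V_D − V_S = 6.07 − 2.33 = 3.74 V.
V_GS = 0.63 V < V_th = 0.753 V, so the transistor is in cutoff.

Cutoff; I_D = 0 mA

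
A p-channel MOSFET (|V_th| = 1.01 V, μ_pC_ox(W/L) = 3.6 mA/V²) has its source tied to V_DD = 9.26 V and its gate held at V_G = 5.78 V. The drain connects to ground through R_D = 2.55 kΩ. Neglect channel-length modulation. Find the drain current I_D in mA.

I_D = 3.46 mA

V_SG = V_DD − V_G = 9.26 − 5.78 = 3.48 V, so V_ov = 3.48 − 1.01 = 2.47 V.
Assume saturation: I_D = ½ k_p V_ov² = 0.5 × 3.6 × 2.47² = 11 mA, giving V_SD = V_DD − I_D R_D = 9.26 − 11 × 2.55 = -18.7 V.
But -18.7 V < V_ov = 2.47 V, so the device is actually in triode.
In triode I_D = k_p[V_ov V_SD − ½ V_SD²] and I_D = (V_DD − V_SD)/R_D. Equating: 4.59 V_SD² − 23.67 V_SD + 9.26 = 0, giving V_SD = 0.426 V (the root below V_ov).
I_D = (9.26 − 0.426) / 2.55 = 3.46 mA.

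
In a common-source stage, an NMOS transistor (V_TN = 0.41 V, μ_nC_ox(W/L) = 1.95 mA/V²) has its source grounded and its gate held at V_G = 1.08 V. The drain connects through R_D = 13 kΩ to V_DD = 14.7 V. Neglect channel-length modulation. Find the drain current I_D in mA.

I_D = 0.438 mA

V_GS = V_G = 1.08 V, so V_ov = 1.08 − 0.41 = 0.67 V.
Assume saturation: I_D = ½ k_n V_ov² = 0.5 × 1.95 × 0.67² = 0.438 mA, giving V_DS = V_DD − I_D R_D = 14.7 − 0.438 × 13 = 9.01 V.
V_DS = 9.01 V ≥ V_ov = 0.67 V, confirming saturation.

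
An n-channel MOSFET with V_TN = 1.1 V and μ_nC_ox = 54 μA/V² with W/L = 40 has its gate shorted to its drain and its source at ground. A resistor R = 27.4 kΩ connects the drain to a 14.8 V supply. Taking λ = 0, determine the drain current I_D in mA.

I_D = 0.476 mA

With gate tied to drain, V_GS = V_DS ≥ V_GS − V_TN, so the device is in saturation.
k_n = μ_nC_ox · (W/L) = 2.16 mA/V².
KCL at the drain: ½ k_n (V_GS − V_TN)² = (V_DD − V_GS)/R.
Let x = V_GS − 1.1. Then 29.6 x² + x − 13.7 = 0, giving x = 0.664 V (positive root), so V_GS = 1.76 V.
I_D = (V_DD − V_GS)/R = (14.8 − 1.76) / 27.4 = 0.476 mA.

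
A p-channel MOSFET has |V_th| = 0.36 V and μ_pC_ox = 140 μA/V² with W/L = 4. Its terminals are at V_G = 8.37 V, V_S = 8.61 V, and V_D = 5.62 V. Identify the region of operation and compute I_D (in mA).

Cutoff; I_D = 0 mA

V_SG = V_S − V_G = 8.61 − 8.37 = 0.24 V; V_SD = V_S − V_D = 8.61 − 5.62 = 2.99 V.
V_SG = 0.24 V < |V_th| = 0.36 V, so the transistor is in cutoff.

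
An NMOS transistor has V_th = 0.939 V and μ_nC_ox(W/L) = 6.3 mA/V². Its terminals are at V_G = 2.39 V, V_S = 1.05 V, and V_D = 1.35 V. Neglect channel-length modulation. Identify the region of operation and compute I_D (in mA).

V_GS = V_G − V_S = 2.39 − 1.05 = 1.34 V; V_DS = V_D − V_S = 1.35 − 1.05 = 0.3 V.
V_ov = V_GS − V_th = 1.34 − 0.939 = 0.401 V.
Since V_DS = 0.3 V < V_ov = 0.401 V, the device is in the triode region.
I_D = k_n [V_ov · V_DS − ½ V_DS²] = 6.3 × [0.401 × 0.3 − 0.5 × 0.3²] = 0.474 mA.

Triode; I_D = 0.474 mA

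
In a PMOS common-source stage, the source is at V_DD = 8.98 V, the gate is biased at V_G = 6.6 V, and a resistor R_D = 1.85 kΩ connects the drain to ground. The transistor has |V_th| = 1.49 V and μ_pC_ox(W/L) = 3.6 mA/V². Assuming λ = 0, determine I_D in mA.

V_SG = V_DD − V_G = 8.98 − 6.6 = 2.38 V, so V_ov = 2.38 − 1.49 = 0.89 V.
Assume saturation: I_D = ½ k_p V_ov² = 0.5 × 3.6 × 0.89² = 1.43 mA, giving V_SD = V_DD − I_D R_D = 8.98 − 1.43 × 1.85 = 6.34 V.
V_SD = 6.34 V ≥ V_ov = 0.89 V, confirming saturation.

I_D = 1.43 mA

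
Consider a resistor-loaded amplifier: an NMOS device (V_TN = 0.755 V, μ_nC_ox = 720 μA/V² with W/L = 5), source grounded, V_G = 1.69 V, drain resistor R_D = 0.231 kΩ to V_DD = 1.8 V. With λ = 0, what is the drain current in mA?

V_GS = V_G = 1.69 V, so V_ov = 1.69 − 0.755 = 0.935 V.
k_n = μ_nC_ox · (W/L) = 3.6 mA/V².
Assume saturation: I_D = ½ k_n V_ov² = 0.5 × 3.6 × 0.935² = 1.57 mA, giving V_DS = V_DD − I_D R_D = 1.8 − 1.57 × 0.231 = 1.44 V.
V_DS = 1.44 V ≥ V_ov = 0.935 V, confirming saturation.

I_D = 1.57 mA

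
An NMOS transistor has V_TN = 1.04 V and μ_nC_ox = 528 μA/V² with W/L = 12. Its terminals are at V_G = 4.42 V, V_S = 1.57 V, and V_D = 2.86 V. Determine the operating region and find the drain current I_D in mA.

Triode; I_D = 9.52 mA

V_GS = V_G − V_S = 4.42 − 1.57 = 2.85 V; V_DS = V_D − V_S = 2.86 − 1.57 = 1.29 V.
k_n = μ_nC_ox · (W/L) = 6.336 mA/V².
V_ov = V_GS − V_TN = 2.85 − 1.04 = 1.81 V.
Since V_DS = 1.29 V < V_ov = 1.81 V, the device is in the triode region.
I_D = k_n [V_ov · V_DS − ½ V_DS²] = 6.336 × [1.81 × 1.29 − 0.5 × 1.29²] = 9.52 mA.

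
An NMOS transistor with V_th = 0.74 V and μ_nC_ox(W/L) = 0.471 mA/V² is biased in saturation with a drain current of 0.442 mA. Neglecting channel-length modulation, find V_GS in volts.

In saturation I_D = ½ k_n (V_GS − V_th)², so V_GS − V_th = √(2 I_D / k_n) = √(2 × 0.442 / 0.471) = 1.37 V.
V_GS = 0.74 + 1.37 = 2.11 V.

V_GS = 2.11 V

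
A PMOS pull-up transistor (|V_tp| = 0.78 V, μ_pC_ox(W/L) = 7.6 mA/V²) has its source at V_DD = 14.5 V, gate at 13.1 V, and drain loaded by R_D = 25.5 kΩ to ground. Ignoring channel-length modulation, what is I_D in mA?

I_D = 0.563 mA

V_SG = V_DD − V_G = 14.5 − 13.1 = 1.4 V, so V_ov = 1.4 − 0.78 = 0.62 V.
Assume saturation: I_D = ½ k_p V_ov² = 0.5 × 7.6 × 0.62² = 1.46 mA, giving V_SD = V_DD − I_D R_D = 14.5 − 1.46 × 25.5 = -22.7 V.
But -22.7 V < V_ov = 0.62 V, so the device is actually in triode.
In triode I_D = k_p[V_ov V_SD − ½ V_SD²] and I_D = (V_DD − V_SD)/R_D. Equating: 96.9 V_SD² − 121.2 V_SD + 14.5 = 0, giving V_SD = 0.134 V (the root below V_ov).
I_D = (14.5 − 0.134) / 25.5 = 0.563 mA.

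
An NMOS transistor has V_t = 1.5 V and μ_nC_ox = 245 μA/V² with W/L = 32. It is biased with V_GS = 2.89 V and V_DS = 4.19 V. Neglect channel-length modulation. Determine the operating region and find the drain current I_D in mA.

Saturation; I_D = 7.57 mA

k_n = μ_nC_ox · (W/L) = 7.84 mA/V².
V_ov = V_GS − V_t = 2.89 − 1.5 = 1.39 V.
Since V_DS = 4.19 V ≥ V_ov = 1.39 V, the device is in saturation.
I_D = ½ k_n V_ov² = 0.5 × 7.84 × 1.39² = 7.57 mA.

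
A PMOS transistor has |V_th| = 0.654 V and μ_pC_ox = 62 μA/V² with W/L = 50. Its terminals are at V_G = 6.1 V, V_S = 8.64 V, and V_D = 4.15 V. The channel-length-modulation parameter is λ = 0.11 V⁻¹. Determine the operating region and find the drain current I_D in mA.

V_SG = V_S − V_G = 8.64 − 6.1 = 2.54 V; V_SD = V_S − V_D = 8.64 − 4.15 = 4.49 V.
k_p = μ_pC_ox · (W/L) = 3.1 mA/V².
V_ov = V_SG − |V_th| = 2.54 − 0.654 = 1.89 V.
Since V_SD = 4.49 V ≥ V_ov = 1.89 V, the device is in saturation.
I_D = ½ k_p V_ov² (1 + λ V_SD) = 0.5 × 3.1 × 1.89² × (1 + 0.11 × 4.49) = 8.24 mA.

Saturation; I_D = 8.24 mA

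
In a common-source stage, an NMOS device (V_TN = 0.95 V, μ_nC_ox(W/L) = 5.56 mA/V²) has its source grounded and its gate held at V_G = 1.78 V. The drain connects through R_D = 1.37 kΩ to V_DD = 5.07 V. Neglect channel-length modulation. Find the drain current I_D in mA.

I_D = 1.92 mA

V_GS = V_G = 1.78 V, so V_ov = 1.78 − 0.95 = 0.83 V.
Assume saturation: I_D = ½ k_n V_ov² = 0.5 × 5.56 × 0.83² = 1.92 mA, giving V_DS = V_DD − I_D R_D = 5.07 − 1.92 × 1.37 = 2.45 V.
V_DS = 2.45 V ≥ V_ov = 0.83 V, confirming saturation.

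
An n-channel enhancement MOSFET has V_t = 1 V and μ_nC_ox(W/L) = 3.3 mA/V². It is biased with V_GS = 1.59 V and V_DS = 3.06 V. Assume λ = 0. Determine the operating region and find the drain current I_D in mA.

V_ov = V_GS − V_t = 1.59 − 1 = 0.59 V.
Since V_DS = 3.06 V ≥ V_ov = 0.59 V, the device is in saturation.
I_D = ½ k_n V_ov² = 0.5 × 3.3 × 0.59² = 0.574 mA.

Saturation; I_D = 0.574 mA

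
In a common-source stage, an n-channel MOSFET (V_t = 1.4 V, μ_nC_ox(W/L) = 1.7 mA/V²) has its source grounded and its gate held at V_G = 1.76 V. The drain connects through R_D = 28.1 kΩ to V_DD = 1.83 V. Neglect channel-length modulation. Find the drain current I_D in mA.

V_GS = V_G = 1.76 V, so V_ov = 1.76 − 1.4 = 0.36 V.
Assume saturation: I_D = ½ k_n V_ov² = 0.5 × 1.7 × 0.36² = 0.11 mA, giving V_DS = V_DD − I_D R_D = 1.83 − 0.11 × 28.1 = -1.27 V.
But -1.27 V < V_ov = 0.36 V, so the device is actually in triode.
In triode I_D = k_n[V_ov V_DS − ½ V_DS²] and I_D = (V_DD − V_DS)/R_D. Equating: 23.9 V_DS² − 18.2 V_DS + 1.83 = 0, giving V_DS = 0.119 V (the root below V_ov).
I_D = (1.83 − 0.119) / 28.1 = 0.0609 mA.

I_D = 0.0609 mA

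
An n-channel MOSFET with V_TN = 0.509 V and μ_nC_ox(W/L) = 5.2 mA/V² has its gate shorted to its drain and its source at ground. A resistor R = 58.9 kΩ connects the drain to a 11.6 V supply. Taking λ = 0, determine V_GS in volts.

V_GS = 0.775 V

With gate tied to drain, V_GS = V_DS ≥ V_GS − V_TN, so the device is in saturation.
KCL at the drain: ½ k_n (V_GS − V_TN)² = (V_DD − V_GS)/R.
Let x = V_GS − 0.509. Then 153 x² + x − 11.09 = 0, giving x = 0.266 V (positive root), so V_GS = 0.775 V.
I_D = (V_DD − V_GS)/R = (11.6 − 0.775) / 58.9 = 0.184 mA.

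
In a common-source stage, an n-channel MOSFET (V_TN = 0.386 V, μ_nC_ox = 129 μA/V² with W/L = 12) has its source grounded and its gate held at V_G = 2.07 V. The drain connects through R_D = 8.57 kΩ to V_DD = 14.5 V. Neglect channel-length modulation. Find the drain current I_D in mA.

I_D = 1.60 mA

V_GS = V_G = 2.07 V, so V_ov = 2.07 − 0.386 = 1.68 V.
k_n = μ_nC_ox · (W/L) = 1.548 mA/V².
Assume saturation: I_D = ½ k_n V_ov² = 0.5 × 1.548 × 1.68² = 2.19 mA, giving V_DS = V_DD − I_D R_D = 14.5 − 2.19 × 8.57 = -4.31 V.
But -4.31 V < V_ov = 1.68 V, so the device is actually in triode.
In triode I_D = k_n[V_ov V_DS − ½ V_DS²] and I_D = (V_DD − V_DS)/R_D. Equating: 6.63 V_DS² − 23.34 V_DS + 14.5 = 0, giving V_DS = 0.806 V (the root below V_ov).
I_D = (14.5 − 0.806) / 8.57 = 1.6 mA.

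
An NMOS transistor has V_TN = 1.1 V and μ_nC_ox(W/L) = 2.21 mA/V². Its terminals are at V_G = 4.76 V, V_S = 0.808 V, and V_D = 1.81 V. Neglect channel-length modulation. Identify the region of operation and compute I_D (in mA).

Triode; I_D = 5.21 mA

V_GS = V_G − V_S = 4.76 − 0.808 = 3.95 V; V_DS = V_D − V_S = 1.81 − 0.808 = 1 V.
V_ov = V_GS − V_TN = 3.95 − 1.1 = 2.85 V.
Since V_DS = 1 V < V_ov = 2.85 V, the device is in the triode region.
I_D = k_n [V_ov · V_DS − ½ V_DS²] = 2.21 × [2.85 × 1 − 0.5 × 1²] = 5.21 mA.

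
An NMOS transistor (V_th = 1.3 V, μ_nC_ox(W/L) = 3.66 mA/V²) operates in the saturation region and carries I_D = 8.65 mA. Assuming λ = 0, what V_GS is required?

V_GS = 3.47 V

In saturation I_D = ½ k_n (V_GS − V_th)², so V_GS − V_th = √(2 I_D / k_n) = √(2 × 8.65 / 3.66) = 2.17 V.
V_GS = 1.3 + 2.17 = 3.47 V.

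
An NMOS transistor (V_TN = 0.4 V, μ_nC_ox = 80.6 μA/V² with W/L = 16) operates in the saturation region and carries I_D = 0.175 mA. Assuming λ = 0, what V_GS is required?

V_GS = 0.921 V

k_n = μ_nC_ox · (W/L) = 1.29 mA/V².
In saturation I_D = ½ k_n (V_GS − V_TN)², so V_GS − V_TN = √(2 I_D / k_n) = √(2 × 0.175 / 1.29) = 0.521 V.
V_GS = 0.4 + 0.521 = 0.921 V.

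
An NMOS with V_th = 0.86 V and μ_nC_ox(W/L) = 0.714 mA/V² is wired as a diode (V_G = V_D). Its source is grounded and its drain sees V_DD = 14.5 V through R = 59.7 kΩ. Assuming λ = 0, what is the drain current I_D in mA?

With gate tied to drain, V_GS = V_DS ≥ V_GS − V_th, so the device is in saturation.
KCL at the drain: ½ k_n (V_GS − V_th)² = (V_DD − V_GS)/R.
Let x = V_GS − 0.86. Then 21.3 x² + x − 13.64 = 0, giving x = 0.777 V (positive root), so V_GS = 1.64 V.
I_D = (V_DD − V_GS)/R = (14.5 − 1.64) / 59.7 = 0.215 mA.

I_D = 0.215 mA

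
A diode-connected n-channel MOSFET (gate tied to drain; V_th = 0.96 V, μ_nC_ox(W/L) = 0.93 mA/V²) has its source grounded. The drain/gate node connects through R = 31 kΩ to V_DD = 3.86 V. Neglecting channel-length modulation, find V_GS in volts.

V_GS = 1.38 V

With gate tied to drain, V_GS = V_DS ≥ V_GS − V_th, so the device is in saturation.
KCL at the drain: ½ k_n (V_GS − V_th)² = (V_DD − V_GS)/R.
Let x = V_GS − 0.96. Then 14.4 x² + x − 2.9 = 0, giving x = 0.415 V (positive root), so V_GS = 1.38 V.
I_D = (V_DD − V_GS)/R = (3.86 − 1.38) / 31 = 0.0802 mA.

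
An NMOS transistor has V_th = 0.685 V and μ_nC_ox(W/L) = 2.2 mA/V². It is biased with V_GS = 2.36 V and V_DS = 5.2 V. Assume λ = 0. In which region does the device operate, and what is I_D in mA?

V_ov = V_GS − V_th = 2.36 − 0.685 = 1.67 V.
Since V_DS = 5.2 V ≥ V_ov = 1.67 V, the device is in saturation.
I_D = ½ k_n V_ov² = 0.5 × 2.2 × 1.67² = 3.09 mA.

Saturation; I_D = 3.09 mA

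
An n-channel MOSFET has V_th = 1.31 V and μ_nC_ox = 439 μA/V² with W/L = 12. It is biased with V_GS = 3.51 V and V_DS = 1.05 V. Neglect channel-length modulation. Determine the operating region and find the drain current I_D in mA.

Triode; I_D = 9.27 mA

k_n = μ_nC_ox · (W/L) = 5.268 mA/V².
V_ov = V_GS − V_th = 3.51 − 1.31 = 2.2 V.
Since V_DS = 1.05 V < V_ov = 2.2 V, the device is in the triode region.
I_D = k_n [V_ov · V_DS − ½ V_DS²] = 5.268 × [2.2 × 1.05 − 0.5 × 1.05²] = 9.27 mA.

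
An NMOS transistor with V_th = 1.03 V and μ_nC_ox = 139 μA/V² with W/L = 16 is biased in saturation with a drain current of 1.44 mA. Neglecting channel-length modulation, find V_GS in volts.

k_n = μ_nC_ox · (W/L) = 2.224 mA/V².
In saturation I_D = ½ k_n (V_GS − V_th)², so V_GS − V_th = √(2 I_D / k_n) = √(2 × 1.44 / 2.224) = 1.14 V.
V_GS = 1.03 + 1.14 = 2.17 V.

V_GS = 2.17 V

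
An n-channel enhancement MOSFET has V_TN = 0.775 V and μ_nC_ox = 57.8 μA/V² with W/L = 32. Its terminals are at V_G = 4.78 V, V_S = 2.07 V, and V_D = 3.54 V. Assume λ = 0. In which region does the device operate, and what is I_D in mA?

Triode; I_D = 3.26 mA

V_GS = V_G − V_S = 4.78 − 2.07 = 2.71 V; V_DS = V_D − V_S = 3.54 − 2.07 = 1.47 V.
k_n = μ_nC_ox · (W/L) = 1.85 mA/V².
V_ov = V_GS − V_TN = 2.71 − 0.775 = 1.94 V.
Since V_DS = 1.47 V < V_ov = 1.94 V, the device is in the triode region.
I_D = k_n [V_ov · V_DS − ½ V_DS²] = 1.85 × [1.94 × 1.47 − 0.5 × 1.47²] = 3.26 mA.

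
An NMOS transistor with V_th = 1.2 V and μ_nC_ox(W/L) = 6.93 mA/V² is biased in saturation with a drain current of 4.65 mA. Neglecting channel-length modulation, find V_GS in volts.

V_GS = 2.36 V

In saturation I_D = ½ k_n (V_GS − V_th)², so V_GS − V_th = √(2 I_D / k_n) = √(2 × 4.65 / 6.93) = 1.16 V.
V_GS = 1.2 + 1.16 = 2.36 V.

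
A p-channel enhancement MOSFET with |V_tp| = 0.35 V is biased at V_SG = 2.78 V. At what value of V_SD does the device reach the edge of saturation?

V_SD,sat = 2.43 V

The boundary between triode and saturation is V_SD = V_SG − |V_tp| = V_ov.
V_ov = 2.78 − 0.35 = 2.43 V.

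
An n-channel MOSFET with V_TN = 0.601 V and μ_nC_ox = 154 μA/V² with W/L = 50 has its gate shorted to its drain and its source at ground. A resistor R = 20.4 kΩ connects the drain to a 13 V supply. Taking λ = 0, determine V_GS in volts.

V_GS = 0.992 V

With gate tied to drain, V_GS = V_DS ≥ V_GS − V_TN, so the device is in saturation.
k_n = μ_nC_ox · (W/L) = 7.7 mA/V².
KCL at the drain: ½ k_n (V_GS − V_TN)² = (V_DD − V_GS)/R.
Let x = V_GS − 0.601. Then 78.5 x² + x − 12.4 = 0, giving x = 0.391 V (positive root), so V_GS = 0.992 V.
I_D = (V_DD − V_GS)/R = (13 − 0.992) / 20.4 = 0.589 mA.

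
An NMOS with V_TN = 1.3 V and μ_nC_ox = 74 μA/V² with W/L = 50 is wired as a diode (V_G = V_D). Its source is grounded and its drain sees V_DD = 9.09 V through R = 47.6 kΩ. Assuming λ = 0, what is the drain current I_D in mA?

I_D = 0.158 mA

With gate tied to drain, V_GS = V_DS ≥ V_GS − V_TN, so the device is in saturation.
k_n = μ_nC_ox · (W/L) = 3.7 mA/V².
KCL at the drain: ½ k_n (V_GS − V_TN)² = (V_DD − V_GS)/R.
Let x = V_GS − 1.3. Then 88.1 x² + x − 7.79 = 0, giving x = 0.292 V (positive root), so V_GS = 1.59 V.
I_D = (V_DD − V_GS)/R = (9.09 − 1.59) / 47.6 = 0.158 mA.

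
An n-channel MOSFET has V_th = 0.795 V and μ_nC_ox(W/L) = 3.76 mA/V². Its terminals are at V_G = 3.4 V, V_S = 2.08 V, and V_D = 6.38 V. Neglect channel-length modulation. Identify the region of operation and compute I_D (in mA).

V_GS = V_G − V_S = 3.4 − 2.08 = 1.32 V; V_DS = V_D − V_S = 6.38 − 2.08 = 4.3 V.
V_ov = V_GS − V_th = 1.32 − 0.795 = 0.525 V.
Since V_DS = 4.3 V ≥ V_ov = 0.525 V, the device is in saturation.
I_D = ½ k_n V_ov² = 0.5 × 3.76 × 0.525² = 0.518 mA.

Saturation; I_D = 0.518 mA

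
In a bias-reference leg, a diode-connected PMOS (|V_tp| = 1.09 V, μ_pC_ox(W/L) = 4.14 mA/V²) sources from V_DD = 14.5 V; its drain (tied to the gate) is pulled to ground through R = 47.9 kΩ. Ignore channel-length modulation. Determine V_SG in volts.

V_SG = 1.45 V

With gate tied to drain, V_SG = V_SD ≥ V_SG − |V_tp|, so the device is in saturation.
KCL at the drain: ½ k_p (V_SG − |V_tp|)² = (V_DD − V_SG)/R.
Let x = V_SG − 1.09. Then 99.2 x² + x − 13.41 = 0, giving x = 0.363 V (positive root), so V_SG = 1.45 V.
I_D = (V_DD − V_SG)/R = (14.5 − 1.45) / 47.9 = 0.272 mA.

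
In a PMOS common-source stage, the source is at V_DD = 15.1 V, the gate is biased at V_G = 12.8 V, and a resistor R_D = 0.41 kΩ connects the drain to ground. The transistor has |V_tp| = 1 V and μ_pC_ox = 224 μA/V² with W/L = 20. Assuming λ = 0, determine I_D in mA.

V_SG = V_DD − V_G = 15.1 − 12.8 = 2.3 V, so V_ov = 2.3 − 1 = 1.3 V.
k_p = μ_pC_ox · (W/L) = 4.48 mA/V².
Assume saturation: I_D = ½ k_p V_ov² = 0.5 × 4.48 × 1.3² = 3.79 mA, giving V_SD = V_DD − I_D R_D = 15.1 − 3.79 × 0.41 = 13.5 V.
V_SD = 13.5 V ≥ V_ov = 1.3 V, confirming saturation.

I_D = 3.79 mA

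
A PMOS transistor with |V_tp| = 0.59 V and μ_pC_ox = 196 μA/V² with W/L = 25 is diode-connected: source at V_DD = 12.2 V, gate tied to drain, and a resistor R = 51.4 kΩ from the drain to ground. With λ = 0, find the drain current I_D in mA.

I_D = 0.220 mA

With gate tied to drain, V_SG = V_SD ≥ V_SG − |V_tp|, so the device is in saturation.
k_p = μ_pC_ox · (W/L) = 4.9 mA/V².
KCL at the drain: ½ k_p (V_SG − |V_tp|)² = (V_DD − V_SG)/R.
Let x = V_SG − 0.59. Then 126 x² + x − 11.61 = 0, giving x = 0.3 V (positive root), so V_SG = 0.89 V.
I_D = (V_DD − V_SG)/R = (12.2 − 0.89) / 51.4 = 0.22 mA.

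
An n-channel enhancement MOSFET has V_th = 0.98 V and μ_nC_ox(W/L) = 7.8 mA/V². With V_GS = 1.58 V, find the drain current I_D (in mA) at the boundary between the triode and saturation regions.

At the boundary V_DS = V_ov = V_GS − V_th = 1.58 − 0.98 = 0.6 V.
I_D = ½ k_n V_ov² = 0.5 × 7.8 × 0.6² = 1.4 mA.

I_D = 1.40 mA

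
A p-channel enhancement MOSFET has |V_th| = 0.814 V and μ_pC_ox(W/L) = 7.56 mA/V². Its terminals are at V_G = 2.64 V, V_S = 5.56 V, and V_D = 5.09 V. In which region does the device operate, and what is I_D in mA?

Triode; I_D = 6.65 mA

V_SG = V_S − V_G = 5.56 − 2.64 = 2.92 V; V_SD = V_S − V_D = 5.56 − 5.09 = 0.47 V.
V_ov = V_SG − |V_th| = 2.92 − 0.814 = 2.11 V.
Since V_SD = 0.47 V < V_ov = 2.11 V, the device is in the triode region.
I_D = k_p [V_ov · V_SD − ½ V_SD²] = 7.56 × [2.11 × 0.47 − 0.5 × 0.47²] = 6.65 mA.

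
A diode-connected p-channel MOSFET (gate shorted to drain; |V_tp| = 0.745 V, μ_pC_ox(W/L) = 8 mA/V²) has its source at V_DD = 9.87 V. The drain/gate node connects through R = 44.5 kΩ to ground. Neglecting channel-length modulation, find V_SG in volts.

V_SG = 0.969 V

With gate tied to drain, V_SG = V_SD ≥ V_SG − |V_tp|, so the device is in saturation.
KCL at the drain: ½ k_p (V_SG − |V_tp|)² = (V_DD − V_SG)/R.
Let x = V_SG − 0.745. Then 178 x² + x − 9.125 = 0, giving x = 0.224 V (positive root), so V_SG = 0.969 V.
I_D = (V_DD − V_SG)/R = (9.87 − 0.969) / 44.5 = 0.2 mA.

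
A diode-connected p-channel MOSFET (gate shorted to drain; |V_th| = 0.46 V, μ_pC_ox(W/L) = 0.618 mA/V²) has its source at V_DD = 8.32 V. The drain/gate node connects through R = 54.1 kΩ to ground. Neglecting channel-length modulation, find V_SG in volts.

With gate tied to drain, V_SG = V_SD ≥ V_SG − |V_th|, so the device is in saturation.
KCL at the drain: ½ k_p (V_SG − |V_th|)² = (V_DD − V_SG)/R.
Let x = V_SG − 0.46. Then 16.7 x² + x − 7.86 = 0, giving x = 0.656 V (positive root), so V_SG = 1.12 V.
I_D = (V_DD − V_SG)/R = (8.32 − 1.12) / 54.1 = 0.133 mA.

V_SG = 1.12 V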